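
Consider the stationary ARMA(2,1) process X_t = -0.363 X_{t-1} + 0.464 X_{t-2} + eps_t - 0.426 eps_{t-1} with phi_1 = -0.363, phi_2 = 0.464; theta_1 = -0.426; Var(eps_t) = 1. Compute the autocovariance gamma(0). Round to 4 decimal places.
\gamma(0) = 4.1396

Multiply the model equation by X_{t-k} and take expectations. With theta_0 = psi_0 = 1 and psi_j the MA(infinity) weights, this gives
  gamma(k) - sum_i phi_i gamma(k-i) = c_k,
  c_k = sigma^2 * sum_{j=k..q} theta_j psi_{j-k}   (c_k = 0 for k > q),
using gamma(-m) = gamma(m).
psi-weights needed (psi_j = theta_j + sum_i phi_i psi_{j-i}):
  psi_1 = theta_1 + phi_1 = -0.426 + (-0.363) = -0.789
Right-hand sides:
  c_0 = sigma^2 (1 + theta_1 psi_1) = 1 * (1 + (-0.426)(-0.789)) = 1 * 1.336114 = 1.336114
  c_1 = sigma^2 theta_1 = 1 * (-0.426) = -0.426
  c_2 = 0
Equations for k = 0, 1, 2 (AR order 2, c_2 = 0):
  (E0) gamma(0) = phi_1 gamma(1) + phi_2 gamma(2) + c_0
  (E1) gamma(1) = phi_1 gamma(0) + phi_2 gamma(1) + c_1
  (E2) gamma(2) = phi_1 gamma(1) + phi_2 gamma(0)
From (E1): gamma(1) = A gamma(0) + B with
  A = phi_1 / (1 - phi_2) = -0.363 / 0.536 = -0.677239,   B = c_1 / (1 - phi_2) = -0.426 / 0.536 = -0.794776.
Insert (E2) into (E0): gamma(0) (1 - phi_2^2) = phi_1 (1 + phi_2) gamma(1) + c_0.
  phi_1 (1 + phi_2) = (-0.363)(1.464) = -0.531432,   1 - phi_2^2 = 0.784704.
Replace gamma(1) by A gamma(0) + B and collect gamma(0):
  gamma(0) [0.784704 - (-0.531432)(-0.677239)] = (-0.531432)(-0.794776) + 1.336114
  gamma(0) * 0.424798 = 1.758483
  gamma(0) = 1.758483 / 0.424798 = 4.139579.
Therefore gamma(0) = 4.1396 (to 4 decimal places).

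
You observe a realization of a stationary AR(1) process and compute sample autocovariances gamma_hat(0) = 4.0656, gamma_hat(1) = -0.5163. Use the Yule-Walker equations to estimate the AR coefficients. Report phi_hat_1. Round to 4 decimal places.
\hat\phi_{1} = -0.1270

The Yule-Walker equations for an AR(p) process read, in matrix form,
  Gamma_p phi = r_p,   with   (Gamma_p)_{ij} = gamma(|i - j|),
                       (r_p)_i = gamma(i),   i,j = 1..p.
Substitute the sample gammas (Toeplitz matrix and right-hand side of size 1):
  Gamma_p = [[4.0656]]
  r_p     = [-0.5163]
With p = 1 this is the single equation gamma(0) phi_1 = gamma(1):
  phi_hat_1 = gamma(1) / gamma(0) = -0.5163 / 4.0656 = -0.1270.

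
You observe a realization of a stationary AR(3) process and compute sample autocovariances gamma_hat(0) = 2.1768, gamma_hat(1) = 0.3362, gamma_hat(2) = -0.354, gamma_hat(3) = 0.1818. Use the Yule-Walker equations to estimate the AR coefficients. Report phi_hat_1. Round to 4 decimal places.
\hat\phi_{1} = 0.2130

The Yule-Walker equations for an AR(p) process read, in matrix form,
  Gamma_p phi = r_p,   with   (Gamma_p)_{ij} = gamma(|i - j|),
                       (r_p)_i = gamma(i),   i,j = 1..p.
Substitute the sample gammas (Toeplitz matrix and right-hand side of size 3):
  Gamma_p = [[2.1768, 0.3362, -0.354], [0.3362, 2.1768, 0.3362], [-0.354, 0.3362, 2.1768]]
  r_p     = [0.3362, -0.354, 0.1818]
Written out (R1..R3):
  (R1) 2.1768 phi_1 + 0.3362 phi_2 - 0.354 phi_3 = 0.3362
  (R2) 0.3362 phi_1 + 2.1768 phi_2 + 0.3362 phi_3 = -0.354
  (R3) -0.354 phi_1 + 0.3362 phi_2 + 2.1768 phi_3 = 0.1818
Gaussian elimination:
  R2 <- R2 - (0.3362/2.1768) R1 = R2 - (0.154447) R1:  2.124875 phi_2 + 0.390874 phi_3 = -0.405925
  R3 <- R3 - (-0.354/2.1768) R1 = R3 - (-0.162624) R1:  0.390874 phi_2 + 2.119231 phi_3 = 0.236474
  R3 <- R3 - (0.390874/2.124875) R2 = R3 - (0.183952) R2:  2.047329 phi_3 = 0.311145
Back-substitution:
  phi_hat_3 = 0.311145 / 2.047329 = 0.151976
  phi_hat_2 = (-0.405925 - (0.390874)(0.151976)) / 2.124875 = -0.218991
  phi_hat_1 = (0.3362 - (0.3362)(-0.218991) - (-0.354)(0.151976)) / 2.1768 = 0.212984
So phi_hat = [0.2130, -0.2190, 0.1520].
Therefore phi_hat_1 = 0.2130.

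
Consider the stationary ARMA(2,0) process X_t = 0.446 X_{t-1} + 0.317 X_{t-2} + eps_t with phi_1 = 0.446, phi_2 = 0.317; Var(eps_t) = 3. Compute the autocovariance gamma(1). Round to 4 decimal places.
\gamma(1) = 3.7969

Multiply the model equation by X_{t-k} and take expectations. With theta_0 = psi_0 = 1 and psi_j the MA(infinity) weights, this gives
  gamma(k) - sum_i phi_i gamma(k-i) = c_k,
  c_k = sigma^2 * sum_{j=k..q} theta_j psi_{j-k}   (c_k = 0 for k > q),
using gamma(-m) = gamma(m).
Pure AR (q = 0): c_0 = sigma^2 = 3, c_k = 0 for k >= 1.
Equations for k = 0, 1, 2 (AR order 2, c_2 = 0):
  (E0) gamma(0) = phi_1 gamma(1) + phi_2 gamma(2) + c_0
  (E1) gamma(1) = phi_1 gamma(0) + phi_2 gamma(1) + c_1
  (E2) gamma(2) = phi_1 gamma(1) + phi_2 gamma(0)
From (E1): gamma(1) = A gamma(0) + B with
  A = phi_1 / (1 - phi_2) = 0.446 / 0.683 = 0.653001,   B = c_1 / (1 - phi_2) = 0 / 0.683 = 0.
Insert (E2) into (E0): gamma(0) (1 - phi_2^2) = phi_1 (1 + phi_2) gamma(1) + c_0.
  phi_1 (1 + phi_2) = (0.446)(1.317) = 0.587382,   1 - phi_2^2 = 0.899511.
Replace gamma(1) by A gamma(0) + B and collect gamma(0):
  gamma(0) [0.899511 - (0.587382)(0.653001)] = c_0 = 3
  gamma(0) * 0.51595 = 3
  gamma(0) = 3 / 0.51595 = 5.81452.
  gamma(1) = A gamma(0) = (0.653001)(5.81452) = 3.79689.
Therefore gamma(1) = 3.7969 (to 4 decimal places).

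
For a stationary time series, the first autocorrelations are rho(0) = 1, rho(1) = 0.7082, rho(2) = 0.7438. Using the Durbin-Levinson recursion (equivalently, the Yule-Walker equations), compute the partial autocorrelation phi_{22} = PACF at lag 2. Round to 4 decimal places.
\phi_{22} = 0.4860

The PACF at lag k is phi_{kk}, the last component of the solution
to the Yule-Walker system G_k phi = r_k where
  (G_k)_{ij} = rho(|i - j|), (r_k)_i = rho(i), i,j = 1..k.
Equivalently, Durbin-Levinson gives phi_{kk} iteratively:
  phi_{11} = rho(1)
  phi_{kk} = [rho(k) - sum_{j=1..k-1} phi_{k-1,j} rho(k-j)]
            / [1 - sum_{j=1..k-1} phi_{k-1,j} rho(j)],
  phi_{k,j} = phi_{k-1,j} - phi_{kk} phi_{k-1,k-j},  j = 1..k-1.
Step k = 1:
  phi_11 = rho(1) = 0.7082.
Step k = 2:
  phi_22 = [rho(2) - phi_11 rho(1)] / [1 - phi_11 rho(1)] = [0.7438 - (0.7082)(0.7082)] / [1 - (0.7082)(0.7082)]
         = 0.24225276 / 0.49845276 = 0.486.
Therefore phi_{22} = 0.4860.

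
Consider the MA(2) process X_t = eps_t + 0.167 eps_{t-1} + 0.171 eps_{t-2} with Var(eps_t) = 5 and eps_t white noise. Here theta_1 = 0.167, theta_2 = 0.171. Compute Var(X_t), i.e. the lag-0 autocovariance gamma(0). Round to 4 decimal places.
\gamma(0) = 5.2857

For an MA(q) process X_t = eps_t + sum_i theta_i eps_{t-i} with
Var(eps_t) = sigma^2, the variance is
  gamma(0) = sigma^2 * (1 + sum_i theta_i^2).
  sum_i theta_i^2 = (0.167)^2 + (0.171)^2 = 0.027889 + 0.029241 = 0.05713.
  gamma(0) = 5 * (1 + 0.05713) = 5 * 1.05713 = 5.28565, which rounds to 5.2857.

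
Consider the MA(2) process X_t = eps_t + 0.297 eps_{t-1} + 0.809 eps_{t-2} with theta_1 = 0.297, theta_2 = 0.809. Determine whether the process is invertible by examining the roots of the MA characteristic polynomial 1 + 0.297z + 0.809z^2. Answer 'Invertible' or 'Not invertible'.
\text{Invertible}

The MA(q) characteristic polynomial is P(z) = 1 + 0.297z + 0.809z^2.
Invertibility requires all roots to lie outside the unit circle, i.e. |z| > 1 for every root.
Set 1 + (0.297) z + (0.809) z^2 = 0, i.e. a z^2 + b z + c = 0 with a = 0.809, b = 0.297, c = 1.
Discriminant D = b^2 - 4ac = (0.297)^2 - 4*(0.809)*1 = 0.088209 - (3.236) = -3.147791.
D < 0, so the roots are the complex-conjugate pair z = (-b +/- i sqrt(-D)) / (2a) = -0.1836 +/- 1.0965i.
For a conjugate pair |z|^2 = z * conj(z) = (product of roots) = c/a = 1/(0.809) = 1.236094, so |z| = sqrt(1.236094) = 1.1118 for both roots.
Moduli of all roots: 1.1118, 1.1118.
All moduli strictly greater than 1? Yes.
Verdict: Invertible.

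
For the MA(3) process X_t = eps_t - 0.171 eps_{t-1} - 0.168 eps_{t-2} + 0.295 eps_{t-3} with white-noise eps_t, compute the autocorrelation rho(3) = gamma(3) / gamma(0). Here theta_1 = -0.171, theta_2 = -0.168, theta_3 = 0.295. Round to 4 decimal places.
\rho(3) = 0.2578

For an MA(q) process with theta_0 = 1, the autocovariance is
  gamma(k) = sigma^2 * sum_{i=0..q-k} theta_i * theta_{i+k},
and rho(k) = gamma(k) / gamma(0). Sigma^2 cancels.
  numerator   = (1)*(0.295) = 0.295.
  denominator = (1)^2 + (-0.171)^2 + (-0.168)^2 + (0.295)^2 = 1.14449.
  rho(3) = 0.295 / 1.14449 = 0.2578.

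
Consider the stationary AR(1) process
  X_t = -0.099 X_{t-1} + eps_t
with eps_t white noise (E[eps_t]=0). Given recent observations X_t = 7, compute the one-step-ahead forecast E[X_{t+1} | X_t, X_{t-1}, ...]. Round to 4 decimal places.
E[X_{t+1} \mid \mathcal F_t] = -0.6930

For an AR(p) model X_t = c + sum_i phi_i X_{t-i} + eps_t, the
one-step-ahead conditional mean is
  E[X_{t+1} | X_t, ...] = c + sum_i phi_i X_{t+1-i}.
Substitute known values:
  E[X_{t+1} | ...] = (-0.099) * (7)
                   = -0.6930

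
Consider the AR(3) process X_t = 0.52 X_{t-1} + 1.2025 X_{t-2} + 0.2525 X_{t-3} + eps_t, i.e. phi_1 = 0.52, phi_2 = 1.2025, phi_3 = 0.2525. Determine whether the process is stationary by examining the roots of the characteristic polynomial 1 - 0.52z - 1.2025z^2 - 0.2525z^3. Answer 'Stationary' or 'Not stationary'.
\text{Not stationary}

The AR(p) characteristic polynomial is P(z) = 1 - 0.52z - 1.2025z^2 - 0.2525z^3.
Stationarity requires all roots to lie outside the unit circle, i.e. |z| > 1 for every root.
Degree 3: look for a simple real root z0 first, then factor out (1 - z/z0) and solve the remaining quadratic.
Testing z0 = -4: P(-4) = 1 + (-0.52)(-4) + (-1.2025)(-4)^2 + (-0.2525)(-4)^3
  = 1 + (2.08) + (-19.24) + (16.16) = 0.  So z_0 = -4 is a root, |z_0| = 4.
Divide out the factor (1 + 0.25 z) = (1 - z/z0) (since 1/z0 = -0.25):
  P(z) = (1 + 0.25 z)(1 + (-0.77) z + (-1.01) z^2)
  [check: z-coef -0.77 - (-0.25) = -0.52; z^2-coef -1.01 - (-0.25)(-0.77) = -1.2025; z^3-coef -(-0.25)(-1.01) = -0.2525.]
Remaining roots from the quadratic factor 1 + (-0.77) z + (-1.01) z^2:
  Set 1 + (-0.77) z + (-1.01) z^2 = 0, i.e. a z^2 + b z + c = 0 with a = -1.01, b = -0.77, c = 1.
  Discriminant D = b^2 - 4ac = (-0.77)^2 - 4*(-1.01)*1 = 0.5929 - (-4.04) = 4.6329.
  D >= 0, so the roots are real: z = (-b +/- sqrt(D)) / (2a) = (0.77 +/- 2.152417) / (-2.02).
    z_1 = (0.77 + 2.152417) / (-2.02) = -1.4467,   |z_1| = 1.4467.
    z_2 = (0.77 - 2.152417) / (-2.02) = 0.6844,   |z_2| = 0.6844.
Moduli of all roots: 4.0000, 1.4467, 0.6844.
All moduli strictly greater than 1? No.
Verdict: Not stationary.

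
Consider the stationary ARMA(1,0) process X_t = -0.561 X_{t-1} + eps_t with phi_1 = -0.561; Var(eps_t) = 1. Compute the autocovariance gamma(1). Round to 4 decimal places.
\gamma(1) = -0.8186

Multiply the model equation by X_{t-k} and take expectations. With theta_0 = psi_0 = 1 and psi_j the MA(infinity) weights, this gives
  gamma(k) - sum_i phi_i gamma(k-i) = c_k,
  c_k = sigma^2 * sum_{j=k..q} theta_j psi_{j-k}   (c_k = 0 for k > q),
using gamma(-m) = gamma(m).
Pure AR (q = 0): c_0 = sigma^2 = 1, c_k = 0 for k >= 1.
Equations for k = 0 and k = 1 (AR order 1):
  gamma(0) = phi_1 gamma(1) + c_0
  gamma(1) = phi_1 gamma(0) + c_1
Substituting the second into the first: gamma(0) (1 - phi_1^2) = c_0 + phi_1 c_1, so
  gamma(0) = c_0 / (1 - phi_1^2) = 1 / (1 - (-0.561)^2) = 1 / 0.685279 = 1.45926.
  gamma(1) = phi_1 gamma(0) = (-0.561)(1.45926) = -0.818645.
Therefore gamma(1) = -0.8186 (to 4 decimal places).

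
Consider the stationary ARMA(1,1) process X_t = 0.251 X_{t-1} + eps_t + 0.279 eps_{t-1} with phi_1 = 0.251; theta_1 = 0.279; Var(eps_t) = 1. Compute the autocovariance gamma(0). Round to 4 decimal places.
\gamma(0) = 1.2998

Multiply the model equation by X_{t-k} and take expectations. With theta_0 = psi_0 = 1 and psi_j the MA(infinity) weights, this gives
  gamma(k) - sum_i phi_i gamma(k-i) = c_k,
  c_k = sigma^2 * sum_{j=k..q} theta_j psi_{j-k}   (c_k = 0 for k > q),
using gamma(-m) = gamma(m).
psi-weights needed (psi_j = theta_j + sum_i phi_i psi_{j-i}):
  psi_1 = theta_1 + phi_1 = 0.279 + (0.251) = 0.53
Right-hand sides:
  c_0 = sigma^2 (1 + theta_1 psi_1) = 1 * (1 + (0.279)(0.53)) = 1 * 1.14787 = 1.14787
  c_1 = sigma^2 theta_1 = 1 * (0.279) = 0.279
  c_2 = 0
Equations for k = 0 and k = 1 (AR order 1):
  gamma(0) = phi_1 gamma(1) + c_0
  gamma(1) = phi_1 gamma(0) + c_1
Substituting the second into the first: gamma(0) (1 - phi_1^2) = c_0 + phi_1 c_1, so
  gamma(0) = (c_0 + phi_1 c_1) / (1 - phi_1^2) = (1.14787 + (0.251)(0.279)) / (1 - (0.251)^2) = 1.217899 / 0.936999 = 1.299787.
Therefore gamma(0) = 1.2998 (to 4 decimal places).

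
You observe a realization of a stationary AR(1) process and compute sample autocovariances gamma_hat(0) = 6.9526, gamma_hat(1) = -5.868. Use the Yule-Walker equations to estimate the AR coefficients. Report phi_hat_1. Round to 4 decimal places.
\hat\phi_{1} = -0.8440

The Yule-Walker equations for an AR(p) process read, in matrix form,
  Gamma_p phi = r_p,   with   (Gamma_p)_{ij} = gamma(|i - j|),
                       (r_p)_i = gamma(i),   i,j = 1..p.
Substitute the sample gammas (Toeplitz matrix and right-hand side of size 1):
  Gamma_p = [[6.9526]]
  r_p     = [-5.868]
With p = 1 this is the single equation gamma(0) phi_1 = gamma(1):
  phi_hat_1 = gamma(1) / gamma(0) = -5.868 / 6.9526 = -0.8440.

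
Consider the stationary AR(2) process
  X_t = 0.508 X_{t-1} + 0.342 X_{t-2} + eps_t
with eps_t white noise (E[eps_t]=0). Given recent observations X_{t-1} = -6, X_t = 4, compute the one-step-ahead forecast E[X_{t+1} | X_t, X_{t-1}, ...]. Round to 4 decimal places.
E[X_{t+1} \mid \mathcal F_t] = -0.0200

For an AR(p) model X_t = c + sum_i phi_i X_{t-i} + eps_t, the
one-step-ahead conditional mean is
  E[X_{t+1} | X_t, ...] = c + sum_i phi_i X_{t+1-i}.
Substitute known values:
  E[X_{t+1} | ...] = (0.508) * (4) + (0.342) * (-6)
                   = -0.0200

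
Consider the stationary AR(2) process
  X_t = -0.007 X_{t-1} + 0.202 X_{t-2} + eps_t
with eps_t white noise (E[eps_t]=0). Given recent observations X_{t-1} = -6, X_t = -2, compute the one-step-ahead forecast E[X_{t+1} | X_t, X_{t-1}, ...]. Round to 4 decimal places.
E[X_{t+1} \mid \mathcal F_t] = -1.1980

For an AR(p) model X_t = c + sum_i phi_i X_{t-i} + eps_t, the
one-step-ahead conditional mean is
  E[X_{t+1} | X_t, ...] = c + sum_i phi_i X_{t+1-i}.
Substitute known values:
  E[X_{t+1} | ...] = (-0.007) * (-2) + (0.202) * (-6)
                   = -1.1980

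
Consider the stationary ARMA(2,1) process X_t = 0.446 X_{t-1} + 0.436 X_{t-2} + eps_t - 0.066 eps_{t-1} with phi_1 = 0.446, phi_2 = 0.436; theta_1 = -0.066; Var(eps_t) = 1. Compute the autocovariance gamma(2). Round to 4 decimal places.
\gamma(2) = 2.2869

Multiply the model equation by X_{t-k} and take expectations. With theta_0 = psi_0 = 1 and psi_j the MA(infinity) weights, this gives
  gamma(k) - sum_i phi_i gamma(k-i) = c_k,
  c_k = sigma^2 * sum_{j=k..q} theta_j psi_{j-k}   (c_k = 0 for k > q),
using gamma(-m) = gamma(m).
psi-weights needed (psi_j = theta_j + sum_i phi_i psi_{j-i}):
  psi_1 = theta_1 + phi_1 = -0.066 + (0.446) = 0.38
Right-hand sides:
  c_0 = sigma^2 (1 + theta_1 psi_1) = 1 * (1 + (-0.066)(0.38)) = 1 * 0.97492 = 0.97492
  c_1 = sigma^2 theta_1 = 1 * (-0.066) = -0.066
  c_2 = 0
Equations for k = 0, 1, 2 (AR order 2, c_2 = 0):
  (E0) gamma(0) = phi_1 gamma(1) + phi_2 gamma(2) + c_0
  (E1) gamma(1) = phi_1 gamma(0) + phi_2 gamma(1) + c_1
  (E2) gamma(2) = phi_1 gamma(1) + phi_2 gamma(0)
From (E1): gamma(1) = A gamma(0) + B with
  A = phi_1 / (1 - phi_2) = 0.446 / 0.564 = 0.79078,   B = c_1 / (1 - phi_2) = -0.066 / 0.564 = -0.117021.
Insert (E2) into (E0): gamma(0) (1 - phi_2^2) = phi_1 (1 + phi_2) gamma(1) + c_0.
  phi_1 (1 + phi_2) = (0.446)(1.436) = 0.640456,   1 - phi_2^2 = 0.809904.
Replace gamma(1) by A gamma(0) + B and collect gamma(0):
  gamma(0) [0.809904 - (0.640456)(0.79078)] = (0.640456)(-0.117021) + 0.97492
  gamma(0) * 0.303444 = 0.899973
  gamma(0) = 0.899973 / 0.303444 = 2.965861.
  gamma(1) = A gamma(0) + B = (0.79078)(2.965861) + (-0.117021) = 2.228323.
  gamma(2) = phi_1 gamma(1) + phi_2 gamma(0) = (0.446)(2.228323) + (0.436)(2.965861) = 2.286947.
Therefore gamma(2) = 2.2869 (to 4 decimal places).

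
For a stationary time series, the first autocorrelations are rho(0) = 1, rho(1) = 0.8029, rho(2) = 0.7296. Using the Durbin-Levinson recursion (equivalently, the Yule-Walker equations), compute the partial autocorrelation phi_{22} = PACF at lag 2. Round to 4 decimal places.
\phi_{22} = 0.2391

The PACF at lag k is phi_{kk}, the last component of the solution
to the Yule-Walker system G_k phi = r_k where
  (G_k)_{ij} = rho(|i - j|), (r_k)_i = rho(i), i,j = 1..k.
Equivalently, Durbin-Levinson gives phi_{kk} iteratively:
  phi_{11} = rho(1)
  phi_{kk} = [rho(k) - sum_{j=1..k-1} phi_{k-1,j} rho(k-j)]
            / [1 - sum_{j=1..k-1} phi_{k-1,j} rho(j)],
  phi_{k,j} = phi_{k-1,j} - phi_{kk} phi_{k-1,k-j},  j = 1..k-1.
Step k = 1:
  phi_11 = rho(1) = 0.8029.
Step k = 2:
  phi_22 = [rho(2) - phi_11 rho(1)] / [1 - phi_11 rho(1)] = [0.7296 - (0.8029)(0.8029)] / [1 - (0.8029)(0.8029)]
         = 0.08495159 / 0.35535159 = 0.2391.
Therefore phi_{22} = 0.2391.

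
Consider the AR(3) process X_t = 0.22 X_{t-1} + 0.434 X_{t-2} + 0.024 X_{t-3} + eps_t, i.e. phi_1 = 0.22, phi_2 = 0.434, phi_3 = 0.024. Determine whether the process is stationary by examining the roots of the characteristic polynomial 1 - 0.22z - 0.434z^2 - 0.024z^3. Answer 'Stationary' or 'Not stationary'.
\text{Stationary}

The AR(p) characteristic polynomial is P(z) = 1 - 0.22z - 0.434z^2 - 0.024z^3.
Stationarity requires all roots to lie outside the unit circle, i.e. |z| > 1 for every root.
Degree 3: look for a simple real root z0 first, then factor out (1 - z/z0) and solve the remaining quadratic.
Testing z0 = 1.25: P(1.25) = 1 + (-0.22)(1.25) + (-0.434)(1.25)^2 + (-0.024)(1.25)^3
  = 1 + (-0.275) + (-0.678125) + (-0.046875) = 0.  So z_0 = 1.25 is a root, |z_0| = 1.25.
Divide out the factor (1 - 0.8 z) = (1 - z/z0) (since 1/z0 = 0.8):
  P(z) = (1 - 0.8 z)(1 + (0.58) z + (0.03) z^2)
  [check: z-coef 0.58 - (0.8) = -0.22; z^2-coef 0.03 - (0.8)(0.58) = -0.434; z^3-coef -(0.8)(0.03) = -0.024.]
Remaining roots from the quadratic factor 1 + (0.58) z + (0.03) z^2:
  Set 1 + (0.58) z + (0.03) z^2 = 0, i.e. a z^2 + b z + c = 0 with a = 0.03, b = 0.58, c = 1.
  Discriminant D = b^2 - 4ac = (0.58)^2 - 4*(0.03)*1 = 0.3364 - (0.12) = 0.2164.
  D >= 0, so the roots are real: z = (-b +/- sqrt(D)) / (2a) = (-0.58 +/- 0.465188) / (0.06).
    z_1 = (-0.58 + 0.465188) / (0.06) = -1.9135,   |z_1| = 1.9135.
    z_2 = (-0.58 - 0.465188) / (0.06) = -17.4198,   |z_2| = 17.4198.
Moduli of all roots: 1.2500, 1.9135, 17.4198.
All moduli strictly greater than 1? Yes.
Verdict: Stationary.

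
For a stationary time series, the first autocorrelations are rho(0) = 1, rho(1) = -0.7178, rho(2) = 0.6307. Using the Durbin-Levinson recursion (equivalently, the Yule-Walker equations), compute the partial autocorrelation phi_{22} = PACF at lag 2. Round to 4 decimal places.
\phi_{22} = 0.2382

The PACF at lag k is phi_{kk}, the last component of the solution
to the Yule-Walker system G_k phi = r_k where
  (G_k)_{ij} = rho(|i - j|), (r_k)_i = rho(i), i,j = 1..k.
Equivalently, Durbin-Levinson gives phi_{kk} iteratively:
  phi_{11} = rho(1)
  phi_{kk} = [rho(k) - sum_{j=1..k-1} phi_{k-1,j} rho(k-j)]
            / [1 - sum_{j=1..k-1} phi_{k-1,j} rho(j)],
  phi_{k,j} = phi_{k-1,j} - phi_{kk} phi_{k-1,k-j},  j = 1..k-1.
Step k = 1:
  phi_11 = rho(1) = -0.7178.
Step k = 2:
  phi_22 = [rho(2) - phi_11 rho(1)] / [1 - phi_11 rho(1)] = [0.6307 - (-0.7178)(-0.7178)] / [1 - (-0.7178)(-0.7178)]
         = 0.11546316 / 0.48476316 = 0.2382.
Therefore phi_{22} = 0.2382.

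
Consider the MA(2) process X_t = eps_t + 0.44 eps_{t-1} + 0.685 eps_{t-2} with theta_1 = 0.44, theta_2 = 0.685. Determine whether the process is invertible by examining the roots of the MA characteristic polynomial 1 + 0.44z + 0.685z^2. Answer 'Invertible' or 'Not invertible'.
\text{Invertible}

The MA(q) characteristic polynomial is P(z) = 1 + 0.44z + 0.685z^2.
Invertibility requires all roots to lie outside the unit circle, i.e. |z| > 1 for every root.
Set 1 + (0.44) z + (0.685) z^2 = 0, i.e. a z^2 + b z + c = 0 with a = 0.685, b = 0.44, c = 1.
Discriminant D = b^2 - 4ac = (0.44)^2 - 4*(0.685)*1 = 0.1936 - (2.74) = -2.5464.
D < 0, so the roots are the complex-conjugate pair z = (-b +/- i sqrt(-D)) / (2a) = -0.3212 +/- 1.1648i.
For a conjugate pair |z|^2 = z * conj(z) = (product of roots) = c/a = 1/(0.685) = 1.459854, so |z| = sqrt(1.459854) = 1.2082 for both roots.
Moduli of all roots: 1.2082, 1.2082.
All moduli strictly greater than 1? Yes.
Verdict: Invertible.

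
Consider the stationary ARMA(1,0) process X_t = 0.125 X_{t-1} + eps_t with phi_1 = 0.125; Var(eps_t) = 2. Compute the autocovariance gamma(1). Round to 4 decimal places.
\gamma(1) = 0.2540

Multiply the model equation by X_{t-k} and take expectations. With theta_0 = psi_0 = 1 and psi_j the MA(infinity) weights, this gives
  gamma(k) - sum_i phi_i gamma(k-i) = c_k,
  c_k = sigma^2 * sum_{j=k..q} theta_j psi_{j-k}   (c_k = 0 for k > q),
using gamma(-m) = gamma(m).
Pure AR (q = 0): c_0 = sigma^2 = 2, c_k = 0 for k >= 1.
Equations for k = 0 and k = 1 (AR order 1):
  gamma(0) = phi_1 gamma(1) + c_0
  gamma(1) = phi_1 gamma(0) + c_1
Substituting the second into the first: gamma(0) (1 - phi_1^2) = c_0 + phi_1 c_1, so
  gamma(0) = c_0 / (1 - phi_1^2) = 2 / (1 - (0.125)^2) = 2 / 0.984375 = 2.031746.
  gamma(1) = phi_1 gamma(0) = (0.125)(2.031746) = 0.253968.
Therefore gamma(1) = 0.2540 (to 4 decimal places).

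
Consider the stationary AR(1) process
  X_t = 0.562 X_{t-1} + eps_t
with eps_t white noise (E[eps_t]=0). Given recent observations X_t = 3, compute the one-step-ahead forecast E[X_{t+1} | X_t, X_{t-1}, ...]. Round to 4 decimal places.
E[X_{t+1} \mid \mathcal F_t] = 1.6860

For an AR(p) model X_t = c + sum_i phi_i X_{t-i} + eps_t, the
one-step-ahead conditional mean is
  E[X_{t+1} | X_t, ...] = c + sum_i phi_i X_{t+1-i}.
Substitute known values:
  E[X_{t+1} | ...] = (0.562) * (3)
                   = 1.6860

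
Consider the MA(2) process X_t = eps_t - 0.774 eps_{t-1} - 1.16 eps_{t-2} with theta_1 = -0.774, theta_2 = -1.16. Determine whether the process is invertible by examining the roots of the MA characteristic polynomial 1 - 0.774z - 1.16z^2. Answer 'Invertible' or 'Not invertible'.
\text{Not invertible}

The MA(q) characteristic polynomial is P(z) = 1 - 0.774z - 1.16z^2.
Invertibility requires all roots to lie outside the unit circle, i.e. |z| > 1 for every root.
Set 1 + (-0.774) z + (-1.16) z^2 = 0, i.e. a z^2 + b z + c = 0 with a = -1.16, b = -0.774, c = 1.
Discriminant D = b^2 - 4ac = (-0.774)^2 - 4*(-1.16)*1 = 0.599076 - (-4.64) = 5.239076.
D >= 0, so the roots are real: z = (-b +/- sqrt(D)) / (2a) = (0.774 +/- 2.288903) / (-2.32).
  z_1 = (0.774 + 2.288903) / (-2.32) = -1.3202,   |z_1| = 1.3202.
  z_2 = (0.774 - 2.288903) / (-2.32) = 0.653,   |z_2| = 0.653.
Moduli of all roots: 1.3202, 0.6530.
All moduli strictly greater than 1? No.
Verdict: Not invertible.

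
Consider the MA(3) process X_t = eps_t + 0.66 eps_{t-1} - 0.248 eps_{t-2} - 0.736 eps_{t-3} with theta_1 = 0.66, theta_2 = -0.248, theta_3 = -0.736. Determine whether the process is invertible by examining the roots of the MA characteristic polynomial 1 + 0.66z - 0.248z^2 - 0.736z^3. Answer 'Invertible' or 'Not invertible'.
\text{Invertible}

The MA(q) characteristic polynomial is P(z) = 1 + 0.66z - 0.248z^2 - 0.736z^3.
Invertibility requires all roots to lie outside the unit circle, i.e. |z| > 1 for every root.
Degree 3: look for a simple real root z0 first, then factor out (1 - z/z0) and solve the remaining quadratic.
Testing z0 = 1.25: P(1.25) = 1 + (0.66)(1.25) + (-0.248)(1.25)^2 + (-0.736)(1.25)^3
  = 1 + (0.825) + (-0.3875) + (-1.4375) = 0.  So z_0 = 1.25 is a root, |z_0| = 1.25.
Divide out the factor (1 - 0.8 z) = (1 - z/z0) (since 1/z0 = 0.8):
  P(z) = (1 - 0.8 z)(1 + (1.46) z + (0.92) z^2)
  [check: z-coef 1.46 - (0.8) = 0.66; z^2-coef 0.92 - (0.8)(1.46) = -0.248; z^3-coef -(0.8)(0.92) = -0.736.]
Remaining roots from the quadratic factor 1 + (1.46) z + (0.92) z^2:
  Set 1 + (1.46) z + (0.92) z^2 = 0, i.e. a z^2 + b z + c = 0 with a = 0.92, b = 1.46, c = 1.
  Discriminant D = b^2 - 4ac = (1.46)^2 - 4*(0.92)*1 = 2.1316 - (3.68) = -1.5484.
  D < 0, so the roots are the complex-conjugate pair z = (-b +/- i sqrt(-D)) / (2a) = -0.7935 +/- 0.6763i.
  For a conjugate pair |z|^2 = z * conj(z) = (product of roots) = c/a = 1/(0.92) = 1.086957, so |z| = sqrt(1.086957) = 1.0426 for both roots.
Moduli of all roots: 1.2500, 1.0426, 1.0426.
All moduli strictly greater than 1? Yes.
Verdict: Invertible.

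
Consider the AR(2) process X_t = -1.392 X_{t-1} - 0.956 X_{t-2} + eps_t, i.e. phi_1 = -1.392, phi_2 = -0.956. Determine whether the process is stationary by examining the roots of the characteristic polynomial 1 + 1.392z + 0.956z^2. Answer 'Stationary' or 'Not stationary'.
\text{Stationary}

The AR(p) characteristic polynomial is P(z) = 1 + 1.392z + 0.956z^2.
Stationarity requires all roots to lie outside the unit circle, i.e. |z| > 1 for every root.
Set 1 + (1.392) z + (0.956) z^2 = 0, i.e. a z^2 + b z + c = 0 with a = 0.956, b = 1.392, c = 1.
Discriminant D = b^2 - 4ac = (1.392)^2 - 4*(0.956)*1 = 1.937664 - (3.824) = -1.886336.
D < 0, so the roots are the complex-conjugate pair z = (-b +/- i sqrt(-D)) / (2a) = -0.728 +/- 0.7183i.
For a conjugate pair |z|^2 = z * conj(z) = (product of roots) = c/a = 1/(0.956) = 1.046025, so |z| = sqrt(1.046025) = 1.0228 for both roots.
Moduli of all roots: 1.0228, 1.0228.
All moduli strictly greater than 1? Yes.
Verdict: Stationary.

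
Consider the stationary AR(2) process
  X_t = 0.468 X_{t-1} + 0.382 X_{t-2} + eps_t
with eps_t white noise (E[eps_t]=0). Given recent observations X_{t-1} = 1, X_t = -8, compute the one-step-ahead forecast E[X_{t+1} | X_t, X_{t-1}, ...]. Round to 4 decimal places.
E[X_{t+1} \mid \mathcal F_t] = -3.3620

For an AR(p) model X_t = c + sum_i phi_i X_{t-i} + eps_t, the
one-step-ahead conditional mean is
  E[X_{t+1} | X_t, ...] = c + sum_i phi_i X_{t+1-i}.
Substitute known values:
  E[X_{t+1} | ...] = (0.468) * (-8) + (0.382) * (1)
                   = -3.3620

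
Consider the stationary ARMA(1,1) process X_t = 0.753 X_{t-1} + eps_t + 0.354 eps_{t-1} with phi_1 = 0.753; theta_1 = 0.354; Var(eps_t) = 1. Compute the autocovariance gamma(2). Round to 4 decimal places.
\gamma(2) = 2.4383

Multiply the model equation by X_{t-k} and take expectations. With theta_0 = psi_0 = 1 and psi_j the MA(infinity) weights, this gives
  gamma(k) - sum_i phi_i gamma(k-i) = c_k,
  c_k = sigma^2 * sum_{j=k..q} theta_j psi_{j-k}   (c_k = 0 for k > q),
using gamma(-m) = gamma(m).
psi-weights needed (psi_j = theta_j + sum_i phi_i psi_{j-i}):
  psi_1 = theta_1 + phi_1 = 0.354 + (0.753) = 1.107
Right-hand sides:
  c_0 = sigma^2 (1 + theta_1 psi_1) = 1 * (1 + (0.354)(1.107)) = 1 * 1.391878 = 1.391878
  c_1 = sigma^2 theta_1 = 1 * (0.354) = 0.354
  c_2 = 0
Equations for k = 0 and k = 1 (AR order 1):
  gamma(0) = phi_1 gamma(1) + c_0
  gamma(1) = phi_1 gamma(0) + c_1
Substituting the second into the first: gamma(0) (1 - phi_1^2) = c_0 + phi_1 c_1, so
  gamma(0) = (c_0 + phi_1 c_1) / (1 - phi_1^2) = (1.391878 + (0.753)(0.354)) / (1 - (0.753)^2) = 1.65844 / 0.432991 = 3.830195.
  gamma(1) = phi_1 gamma(0) + c_1 = (0.753)(3.830195) + (0.354) = 3.238137.
For k = 2 (> q): gamma(2) = phi_1 gamma(1) = (0.753)(3.238137) = 2.438317.
Therefore gamma(2) = 2.4383 (to 4 decimal places).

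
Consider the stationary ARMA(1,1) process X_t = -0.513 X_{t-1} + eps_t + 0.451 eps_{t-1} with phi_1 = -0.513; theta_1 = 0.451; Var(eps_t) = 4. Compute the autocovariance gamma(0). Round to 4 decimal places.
\gamma(0) = 4.0209

Multiply the model equation by X_{t-k} and take expectations. With theta_0 = psi_0 = 1 and psi_j the MA(infinity) weights, this gives
  gamma(k) - sum_i phi_i gamma(k-i) = c_k,
  c_k = sigma^2 * sum_{j=k..q} theta_j psi_{j-k}   (c_k = 0 for k > q),
using gamma(-m) = gamma(m).
psi-weights needed (psi_j = theta_j + sum_i phi_i psi_{j-i}):
  psi_1 = theta_1 + phi_1 = 0.451 + (-0.513) = -0.062
Right-hand sides:
  c_0 = sigma^2 (1 + theta_1 psi_1) = 4 * (1 + (0.451)(-0.062)) = 4 * 0.972038 = 3.888152
  c_1 = sigma^2 theta_1 = 4 * (0.451) = 1.804
  c_2 = 0
Equations for k = 0 and k = 1 (AR order 1):
  gamma(0) = phi_1 gamma(1) + c_0
  gamma(1) = phi_1 gamma(0) + c_1
Substituting the second into the first: gamma(0) (1 - phi_1^2) = c_0 + phi_1 c_1, so
  gamma(0) = (c_0 + phi_1 c_1) / (1 - phi_1^2) = (3.888152 + (-0.513)(1.804)) / (1 - (-0.513)^2) = 2.9627 / 0.736831 = 4.020868.
Therefore gamma(0) = 4.0209 (to 4 decimal places).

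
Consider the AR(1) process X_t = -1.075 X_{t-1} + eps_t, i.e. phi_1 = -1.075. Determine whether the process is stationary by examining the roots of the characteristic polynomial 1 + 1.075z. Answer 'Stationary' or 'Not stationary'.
\text{Not stationary}

The AR(p) characteristic polynomial is P(z) = 1 + 1.075z.
Stationarity requires all roots to lie outside the unit circle, i.e. |z| > 1 for every root.
This is linear in z: 1 + (1.075) z = 0  =>  z = -1/(1.075) = -0.930233,  |z| = 0.930233.
Moduli of all roots: 0.9302.
All moduli strictly greater than 1? No.
Verdict: Not stationary.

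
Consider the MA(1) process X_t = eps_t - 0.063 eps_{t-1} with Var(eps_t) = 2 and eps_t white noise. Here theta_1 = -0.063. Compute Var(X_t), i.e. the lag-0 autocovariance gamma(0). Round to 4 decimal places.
\gamma(0) = 2.0079

For an MA(q) process X_t = eps_t + sum_i theta_i eps_{t-i} with
Var(eps_t) = sigma^2, the variance is
  gamma(0) = sigma^2 * (1 + sum_i theta_i^2).
  sum_i theta_i^2 = (-0.063)^2 = 0.003969.
  gamma(0) = 2 * (1 + 0.003969) = 2 * 1.003969 = 2.007938, which rounds to 2.0079.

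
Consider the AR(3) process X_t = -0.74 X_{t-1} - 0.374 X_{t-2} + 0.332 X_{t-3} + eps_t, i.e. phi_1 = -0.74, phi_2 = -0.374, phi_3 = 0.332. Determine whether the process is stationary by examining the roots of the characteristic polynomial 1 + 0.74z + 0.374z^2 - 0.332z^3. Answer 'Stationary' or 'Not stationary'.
\text{Stationary}

The AR(p) characteristic polynomial is P(z) = 1 + 0.74z + 0.374z^2 - 0.332z^3.
Stationarity requires all roots to lie outside the unit circle, i.e. |z| > 1 for every root.
Degree 3: look for a simple real root z0 first, then factor out (1 - z/z0) and solve the remaining quadratic.
Testing z0 = 2.5: P(2.5) = 1 + (0.74)(2.5) + (0.374)(2.5)^2 + (-0.332)(2.5)^3
  = 1 + (1.85) + (2.3375) + (-5.1875) = 0.  So z_0 = 2.5 is a root, |z_0| = 2.5.
Divide out the factor (1 - 0.4 z) = (1 - z/z0) (since 1/z0 = 0.4):
  P(z) = (1 - 0.4 z)(1 + (1.14) z + (0.83) z^2)
  [check: z-coef 1.14 - (0.4) = 0.74; z^2-coef 0.83 - (0.4)(1.14) = 0.374; z^3-coef -(0.4)(0.83) = -0.332.]
Remaining roots from the quadratic factor 1 + (1.14) z + (0.83) z^2:
  Set 1 + (1.14) z + (0.83) z^2 = 0, i.e. a z^2 + b z + c = 0 with a = 0.83, b = 1.14, c = 1.
  Discriminant D = b^2 - 4ac = (1.14)^2 - 4*(0.83)*1 = 1.2996 - (3.32) = -2.0204.
  D < 0, so the roots are the complex-conjugate pair z = (-b +/- i sqrt(-D)) / (2a) = -0.6867 +/- 0.8563i.
  For a conjugate pair |z|^2 = z * conj(z) = (product of roots) = c/a = 1/(0.83) = 1.204819, so |z| = sqrt(1.204819) = 1.0976 for both roots.
Moduli of all roots: 2.5000, 1.0976, 1.0976.
All moduli strictly greater than 1? Yes.
Verdict: Stationary.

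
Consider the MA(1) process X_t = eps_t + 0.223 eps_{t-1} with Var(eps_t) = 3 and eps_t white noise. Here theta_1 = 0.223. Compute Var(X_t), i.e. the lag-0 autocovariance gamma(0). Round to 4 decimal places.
\gamma(0) = 3.1492

For an MA(q) process X_t = eps_t + sum_i theta_i eps_{t-i} with
Var(eps_t) = sigma^2, the variance is
  gamma(0) = sigma^2 * (1 + sum_i theta_i^2).
  sum_i theta_i^2 = (0.223)^2 = 0.049729.
  gamma(0) = 3 * (1 + 0.049729) = 3 * 1.049729 = 3.149187, which rounds to 3.1492.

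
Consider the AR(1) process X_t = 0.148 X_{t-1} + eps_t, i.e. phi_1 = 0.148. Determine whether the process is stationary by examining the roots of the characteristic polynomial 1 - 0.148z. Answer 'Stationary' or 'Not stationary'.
\text{Stationary}

The AR(p) characteristic polynomial is P(z) = 1 - 0.148z.
Stationarity requires all roots to lie outside the unit circle, i.e. |z| > 1 for every root.
This is linear in z: 1 + (-0.148) z = 0  =>  z = -1/(-0.148) = 6.756757,  |z| = 6.756757.
Moduli of all roots: 6.7568.
All moduli strictly greater than 1? Yes.
Verdict: Stationary.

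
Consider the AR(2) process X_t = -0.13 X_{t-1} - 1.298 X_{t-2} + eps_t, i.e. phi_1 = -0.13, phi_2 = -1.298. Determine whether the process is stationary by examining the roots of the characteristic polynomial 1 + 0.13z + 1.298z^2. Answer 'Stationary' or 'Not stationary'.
\text{Not stationary}

The AR(p) characteristic polynomial is P(z) = 1 + 0.13z + 1.298z^2.
Stationarity requires all roots to lie outside the unit circle, i.e. |z| > 1 for every root.
Set 1 + (0.13) z + (1.298) z^2 = 0, i.e. a z^2 + b z + c = 0 with a = 1.298, b = 0.13, c = 1.
Discriminant D = b^2 - 4ac = (0.13)^2 - 4*(1.298)*1 = 0.0169 - (5.192) = -5.1751.
D < 0, so the roots are the complex-conjugate pair z = (-b +/- i sqrt(-D)) / (2a) = -0.0501 +/- 0.8763i.
For a conjugate pair |z|^2 = z * conj(z) = (product of roots) = c/a = 1/(1.298) = 0.770416, so |z| = sqrt(0.770416) = 0.8777 for both roots.
Moduli of all roots: 0.8777, 0.8777.
All moduli strictly greater than 1? No.
Verdict: Not stationary.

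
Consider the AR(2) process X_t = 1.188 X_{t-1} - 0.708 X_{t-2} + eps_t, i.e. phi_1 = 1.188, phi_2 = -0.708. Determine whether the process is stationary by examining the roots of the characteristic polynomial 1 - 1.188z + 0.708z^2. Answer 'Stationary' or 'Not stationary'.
\text{Stationary}

The AR(p) characteristic polynomial is P(z) = 1 - 1.188z + 0.708z^2.
Stationarity requires all roots to lie outside the unit circle, i.e. |z| > 1 for every root.
Set 1 + (-1.188) z + (0.708) z^2 = 0, i.e. a z^2 + b z + c = 0 with a = 0.708, b = -1.188, c = 1.
Discriminant D = b^2 - 4ac = (-1.188)^2 - 4*(0.708)*1 = 1.411344 - (2.832) = -1.420656.
D < 0, so the roots are the complex-conjugate pair z = (-b +/- i sqrt(-D)) / (2a) = 0.839 +/- 0.8417i.
For a conjugate pair |z|^2 = z * conj(z) = (product of roots) = c/a = 1/(0.708) = 1.412429, so |z| = sqrt(1.412429) = 1.1885 for both roots.
Moduli of all roots: 1.1885, 1.1885.
All moduli strictly greater than 1? Yes.
Verdict: Stationary.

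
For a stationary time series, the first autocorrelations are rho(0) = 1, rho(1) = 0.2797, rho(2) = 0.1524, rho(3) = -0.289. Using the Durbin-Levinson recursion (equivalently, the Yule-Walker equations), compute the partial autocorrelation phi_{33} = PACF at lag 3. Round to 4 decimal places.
\phi_{33} = -0.3829

The PACF at lag k is phi_{kk}, the last component of the solution
to the Yule-Walker system G_k phi = r_k where
  (G_k)_{ij} = rho(|i - j|), (r_k)_i = rho(i), i,j = 1..k.
Equivalently, Durbin-Levinson gives phi_{kk} iteratively:
  phi_{11} = rho(1)
  phi_{kk} = [rho(k) - sum_{j=1..k-1} phi_{k-1,j} rho(k-j)]
            / [1 - sum_{j=1..k-1} phi_{k-1,j} rho(j)],
  phi_{k,j} = phi_{k-1,j} - phi_{kk} phi_{k-1,k-j},  j = 1..k-1.
Step k = 1:
  phi_11 = rho(1) = 0.2797.
Step k = 2:
  phi_22 = [rho(2) - phi_11 rho(1)] / [1 - phi_11 rho(1)] = [0.1524 - (0.2797)(0.2797)] / [1 - (0.2797)(0.2797)]
         = 0.07416791 / 0.92176791 = 0.080463.
  Update: phi_21 = phi_11 - phi_22 phi_11 = 0.2797 - (0.080463)(0.2797) = 0.257195.
Step k = 3:
  phi_33 = [rho(3) - phi_21 rho(2) - phi_22 rho(1)] / [1 - phi_21 rho(1) - phi_22 rho(2)]
    numerator   = -0.289 - (0.257195)(0.1524) - (0.080463)(0.2797) = -0.35070187
    denominator = 1 - (0.257195)(0.2797) - (0.080463)(0.1524) = 0.91580016
  phi_33 = -0.35070187 / 0.91580016 = -0.3829.
Therefore phi_{33} = -0.3829.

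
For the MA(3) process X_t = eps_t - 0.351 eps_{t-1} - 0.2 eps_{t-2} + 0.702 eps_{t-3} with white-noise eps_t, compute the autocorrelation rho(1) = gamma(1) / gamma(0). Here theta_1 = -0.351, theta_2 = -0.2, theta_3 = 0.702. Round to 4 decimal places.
\rho(1) = -0.2543

For an MA(q) process with theta_0 = 1, the autocovariance is
  gamma(k) = sigma^2 * sum_{i=0..q-k} theta_i * theta_{i+k},
and rho(k) = gamma(k) / gamma(0). Sigma^2 cancels.
  numerator   = (1)*(-0.351) + (-0.351)*(-0.2) + (-0.2)*(0.702) = -0.4212.
  denominator = (1)^2 + (-0.351)^2 + (-0.2)^2 + (0.702)^2 = 1.656005.
  rho(1) = -0.4212 / 1.656005 = -0.2543.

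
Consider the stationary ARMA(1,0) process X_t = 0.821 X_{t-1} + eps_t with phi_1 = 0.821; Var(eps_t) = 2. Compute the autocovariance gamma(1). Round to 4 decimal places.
\gamma(1) = 5.0374

Multiply the model equation by X_{t-k} and take expectations. With theta_0 = psi_0 = 1 and psi_j the MA(infinity) weights, this gives
  gamma(k) - sum_i phi_i gamma(k-i) = c_k,
  c_k = sigma^2 * sum_{j=k..q} theta_j psi_{j-k}   (c_k = 0 for k > q),
using gamma(-m) = gamma(m).
Pure AR (q = 0): c_0 = sigma^2 = 2, c_k = 0 for k >= 1.
Equations for k = 0 and k = 1 (AR order 1):
  gamma(0) = phi_1 gamma(1) + c_0
  gamma(1) = phi_1 gamma(0) + c_1
Substituting the second into the first: gamma(0) (1 - phi_1^2) = c_0 + phi_1 c_1, so
  gamma(0) = c_0 / (1 - phi_1^2) = 2 / (1 - (0.821)^2) = 2 / 0.325959 = 6.135741.
  gamma(1) = phi_1 gamma(0) = (0.821)(6.135741) = 5.037443.
Therefore gamma(1) = 5.0374 (to 4 decimal places).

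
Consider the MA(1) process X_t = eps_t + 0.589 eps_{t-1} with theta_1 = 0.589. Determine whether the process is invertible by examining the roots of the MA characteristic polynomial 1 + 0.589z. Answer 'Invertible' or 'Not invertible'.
\text{Invertible}

The MA(q) characteristic polynomial is P(z) = 1 + 0.589z.
Invertibility requires all roots to lie outside the unit circle, i.e. |z| > 1 for every root.
This is linear in z: 1 + (0.589) z = 0  =>  z = -1/(0.589) = -1.697793,  |z| = 1.697793.
Moduli of all roots: 1.6978.
All moduli strictly greater than 1? Yes.
Verdict: Invertible.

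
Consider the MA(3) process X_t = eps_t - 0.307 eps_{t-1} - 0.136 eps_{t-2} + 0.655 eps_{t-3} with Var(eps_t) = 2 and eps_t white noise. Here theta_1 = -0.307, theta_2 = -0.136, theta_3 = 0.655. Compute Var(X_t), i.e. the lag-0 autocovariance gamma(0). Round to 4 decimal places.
\gamma(0) = 3.0835

For an MA(q) process X_t = eps_t + sum_i theta_i eps_{t-i} with
Var(eps_t) = sigma^2, the variance is
  gamma(0) = sigma^2 * (1 + sum_i theta_i^2).
  sum_i theta_i^2 = (-0.307)^2 + (-0.136)^2 + (0.655)^2 = 0.094249 + 0.018496 + 0.429025 = 0.54177.
  gamma(0) = 2 * (1 + 0.54177) = 2 * 1.54177 = 3.08354, which rounds to 3.0835.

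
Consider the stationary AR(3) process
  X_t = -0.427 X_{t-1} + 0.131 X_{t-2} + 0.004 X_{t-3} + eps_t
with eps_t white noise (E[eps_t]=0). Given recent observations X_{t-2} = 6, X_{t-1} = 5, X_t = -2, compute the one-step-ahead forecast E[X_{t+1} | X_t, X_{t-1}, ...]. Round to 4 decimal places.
E[X_{t+1} \mid \mathcal F_t] = 1.5330

For an AR(p) model X_t = c + sum_i phi_i X_{t-i} + eps_t, the
one-step-ahead conditional mean is
  E[X_{t+1} | X_t, ...] = c + sum_i phi_i X_{t+1-i}.
Substitute known values:
  E[X_{t+1} | ...] = (-0.427) * (-2) + (0.131) * (5) + (0.004) * (6)
                   = 1.5330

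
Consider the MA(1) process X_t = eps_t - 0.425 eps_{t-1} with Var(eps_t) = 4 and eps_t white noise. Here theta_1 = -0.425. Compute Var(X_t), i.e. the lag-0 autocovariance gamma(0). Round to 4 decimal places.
\gamma(0) = 4.7225

For an MA(q) process X_t = eps_t + sum_i theta_i eps_{t-i} with
Var(eps_t) = sigma^2, the variance is
  gamma(0) = sigma^2 * (1 + sum_i theta_i^2).
  sum_i theta_i^2 = (-0.425)^2 = 0.180625.
  gamma(0) = 4 * (1 + 0.180625) = 4 * 1.180625 = 4.7225.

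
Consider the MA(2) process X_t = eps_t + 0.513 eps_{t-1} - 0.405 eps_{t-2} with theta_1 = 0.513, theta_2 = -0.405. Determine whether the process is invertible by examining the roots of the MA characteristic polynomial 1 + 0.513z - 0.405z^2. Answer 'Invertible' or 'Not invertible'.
\text{Invertible}

The MA(q) characteristic polynomial is P(z) = 1 + 0.513z - 0.405z^2.
Invertibility requires all roots to lie outside the unit circle, i.e. |z| > 1 for every root.
Set 1 + (0.513) z + (-0.405) z^2 = 0, i.e. a z^2 + b z + c = 0 with a = -0.405, b = 0.513, c = 1.
Discriminant D = b^2 - 4ac = (0.513)^2 - 4*(-0.405)*1 = 0.263169 - (-1.62) = 1.883169.
D >= 0, so the roots are real: z = (-b +/- sqrt(D)) / (2a) = (-0.513 +/- 1.372286) / (-0.81).
  z_1 = (-0.513 + 1.372286) / (-0.81) = -1.0608,   |z_1| = 1.0608.
  z_2 = (-0.513 - 1.372286) / (-0.81) = 2.3275,   |z_2| = 2.3275.
Moduli of all roots: 1.0608, 2.3275.
All moduli strictly greater than 1? Yes.
Verdict: Invertible.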